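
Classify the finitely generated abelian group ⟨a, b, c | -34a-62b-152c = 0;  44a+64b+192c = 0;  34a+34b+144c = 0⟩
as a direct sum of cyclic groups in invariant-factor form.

Answer: M ≅ ℤ/2 ⊕ ℤ/4 ⊕ ℤ/8

Derivation:
rank_ℚ(R)=3; free=3−3=0
SNF(R) diag = [2, 4, 8] → torsion [2, 4, 8]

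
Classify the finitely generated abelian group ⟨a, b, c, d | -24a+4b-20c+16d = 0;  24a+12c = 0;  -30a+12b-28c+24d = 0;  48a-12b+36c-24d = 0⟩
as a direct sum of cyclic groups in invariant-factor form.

Answer: M ≅ ℤ/2 ⊕ ℤ/4 ⊕ ℤ/12 ⊕ ℤ/24

Derivation:
rank_ℚ(R)=4; free=4−4=0
SNF(R) diag = [2, 4, 12, 24] → torsion [2, 4, 12, 24]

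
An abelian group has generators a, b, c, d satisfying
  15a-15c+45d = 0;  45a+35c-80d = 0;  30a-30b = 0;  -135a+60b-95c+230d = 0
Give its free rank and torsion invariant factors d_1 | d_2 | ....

rank_ℚ(R)=4; free=4−4=0
SNF(R) diag = [5, 15, 30, 30] → torsion [5, 15, 30, 30]

Answer: M ≅ ℤ/5 ⊕ ℤ/15 ⊕ ℤ/30 ⊕ ℤ/30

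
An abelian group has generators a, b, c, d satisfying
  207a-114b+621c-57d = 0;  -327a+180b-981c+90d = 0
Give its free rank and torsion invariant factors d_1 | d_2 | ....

rank_ℚ(R)=2; free=4−2=2
SNF(R) diag = [3, 3] → torsion [3, 3]

Answer: M ≅ ℤ^2 ⊕ ℤ/3 ⊕ ℤ/3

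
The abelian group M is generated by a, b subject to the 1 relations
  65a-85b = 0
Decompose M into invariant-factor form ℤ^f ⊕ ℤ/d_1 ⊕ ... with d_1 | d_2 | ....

Answer: M ≅ ℤ^1 ⊕ ℤ/5

Derivation:
rank_ℚ(R)=1; free=2−1=1
SNF(R) diag = [5] → torsion [5]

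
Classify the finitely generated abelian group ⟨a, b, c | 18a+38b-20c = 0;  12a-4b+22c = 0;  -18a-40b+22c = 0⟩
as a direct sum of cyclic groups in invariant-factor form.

Answer: M ≅ ℤ/2 ⊕ ℤ/6 ⊕ ℤ/18

Derivation:
rank_ℚ(R)=3; free=3−3=0
SNF(R) diag = [2, 6, 18] → torsion [2, 6, 18]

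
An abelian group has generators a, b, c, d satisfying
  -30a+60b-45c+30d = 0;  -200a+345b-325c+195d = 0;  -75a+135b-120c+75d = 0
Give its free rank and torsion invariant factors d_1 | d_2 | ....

Answer: M ≅ ℤ^1 ⊕ ℤ/5 ⊕ ℤ/15 ⊕ ℤ/15

Derivation:
rank_ℚ(R)=3; free=4−3=1
SNF(R) diag = [5, 15, 15] → torsion [5, 15, 15]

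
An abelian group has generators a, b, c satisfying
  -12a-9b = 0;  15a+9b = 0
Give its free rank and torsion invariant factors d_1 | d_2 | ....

Answer: M ≅ ℤ^1 ⊕ ℤ/3 ⊕ ℤ/9

Derivation:
rank_ℚ(R)=2; free=3−2=1
SNF(R) diag = [3, 9] → torsion [3, 9]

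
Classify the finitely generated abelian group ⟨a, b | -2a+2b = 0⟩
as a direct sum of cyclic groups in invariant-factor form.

Answer: M ≅ ℤ^1 ⊕ ℤ/2

Derivation:
rank_ℚ(R)=1; free=2−1=1
SNF(R) diag = [2] → torsion [2]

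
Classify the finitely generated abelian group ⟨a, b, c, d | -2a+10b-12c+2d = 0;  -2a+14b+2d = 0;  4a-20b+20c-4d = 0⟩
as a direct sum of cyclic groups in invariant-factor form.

Answer: M ≅ ℤ^1 ⊕ ℤ/2 ⊕ ℤ/4 ⊕ ℤ/4

Derivation:
rank_ℚ(R)=3; free=4−3=1
SNF(R) diag = [2, 4, 4] → torsion [2, 4, 4]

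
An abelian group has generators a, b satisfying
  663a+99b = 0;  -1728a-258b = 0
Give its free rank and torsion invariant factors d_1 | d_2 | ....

Answer: M ≅ ℤ/3 ⊕ ℤ/6

Derivation:
rank_ℚ(R)=2; free=2−2=0
SNF(R) diag = [3, 6] → torsion [3, 6]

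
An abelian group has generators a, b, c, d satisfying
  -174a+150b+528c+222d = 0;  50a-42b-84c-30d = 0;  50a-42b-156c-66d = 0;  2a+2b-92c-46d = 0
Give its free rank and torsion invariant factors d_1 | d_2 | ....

Answer: M ≅ ℤ/2 ⊕ ℤ/4 ⊕ ℤ/12 ⊕ ℤ/36

Derivation:
rank_ℚ(R)=4; free=4−4=0
SNF(R) diag = [2, 4, 12, 36] → torsion [2, 4, 12, 36]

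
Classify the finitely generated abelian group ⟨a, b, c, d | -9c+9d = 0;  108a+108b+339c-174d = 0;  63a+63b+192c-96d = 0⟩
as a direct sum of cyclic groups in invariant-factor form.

rank_ℚ(R)=3; free=4−3=1
SNF(R) diag = [3, 9, 9] → torsion [3, 9, 9]

Answer: M ≅ ℤ^1 ⊕ ℤ/3 ⊕ ℤ/9 ⊕ ℤ/9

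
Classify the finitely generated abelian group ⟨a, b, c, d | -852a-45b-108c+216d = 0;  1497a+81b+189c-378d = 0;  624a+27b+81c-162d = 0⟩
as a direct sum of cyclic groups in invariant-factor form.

rank_ℚ(R)=3; free=4−3=1
SNF(R) diag = [3, 9, 27] → torsion [3, 9, 27]

Answer: M ≅ ℤ^1 ⊕ ℤ/3 ⊕ ℤ/9 ⊕ ℤ/27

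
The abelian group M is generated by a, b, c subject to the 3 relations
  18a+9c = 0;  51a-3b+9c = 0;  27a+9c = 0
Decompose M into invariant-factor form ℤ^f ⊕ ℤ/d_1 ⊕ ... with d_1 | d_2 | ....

Answer: M ≅ ℤ/3 ⊕ ℤ/9 ⊕ ℤ/9

Derivation:
rank_ℚ(R)=3; free=3−3=0
SNF(R) diag = [3, 9, 9] → torsion [3, 9, 9]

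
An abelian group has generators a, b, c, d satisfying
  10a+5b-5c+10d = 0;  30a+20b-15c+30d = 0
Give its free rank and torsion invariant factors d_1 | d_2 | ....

Answer: M ≅ ℤ^2 ⊕ ℤ/5 ⊕ ℤ/5

Derivation:
rank_ℚ(R)=2; free=4−2=2
SNF(R) diag = [5, 5] → torsion [5, 5]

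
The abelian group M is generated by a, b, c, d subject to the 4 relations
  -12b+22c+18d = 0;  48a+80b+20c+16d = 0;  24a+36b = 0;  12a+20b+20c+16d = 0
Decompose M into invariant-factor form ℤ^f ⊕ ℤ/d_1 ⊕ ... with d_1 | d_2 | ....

rank_ℚ(R)=4; free=4−4=0
SNF(R) diag = [2, 4, 12, 12] → torsion [2, 4, 12, 12]

Answer: M ≅ ℤ/2 ⊕ ℤ/4 ⊕ ℤ/12 ⊕ ℤ/12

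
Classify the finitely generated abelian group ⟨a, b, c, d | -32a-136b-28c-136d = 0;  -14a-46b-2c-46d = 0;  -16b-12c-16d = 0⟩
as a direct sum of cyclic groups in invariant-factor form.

rank_ℚ(R)=3; free=4−3=1
SNF(R) diag = [2, 4, 8] → torsion [2, 4, 8]

Answer: M ≅ ℤ^1 ⊕ ℤ/2 ⊕ ℤ/4 ⊕ ℤ/8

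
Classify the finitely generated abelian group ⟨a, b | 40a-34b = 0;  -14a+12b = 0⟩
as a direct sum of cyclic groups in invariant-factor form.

rank_ℚ(R)=2; free=2−2=0
SNF(R) diag = [2, 2] → torsion [2, 2]

Answer: M ≅ ℤ/2 ⊕ ℤ/2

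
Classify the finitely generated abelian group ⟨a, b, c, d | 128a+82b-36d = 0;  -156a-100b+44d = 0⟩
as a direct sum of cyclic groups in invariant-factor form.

Answer: M ≅ ℤ^2 ⊕ ℤ/2 ⊕ ℤ/4

Derivation:
rank_ℚ(R)=2; free=4−2=2
SNF(R) diag = [2, 4] → torsion [2, 4]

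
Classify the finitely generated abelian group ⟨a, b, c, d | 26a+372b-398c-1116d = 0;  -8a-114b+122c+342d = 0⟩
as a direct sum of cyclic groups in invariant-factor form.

rank_ℚ(R)=2; free=4−2=2
SNF(R) diag = [2, 6] → torsion [2, 6]

Answer: M ≅ ℤ^2 ⊕ ℤ/2 ⊕ ℤ/6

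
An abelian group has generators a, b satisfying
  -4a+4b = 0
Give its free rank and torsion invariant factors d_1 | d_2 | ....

rank_ℚ(R)=1; free=2−1=1
SNF(R) diag = [4] → torsion [4]

Answer: M ≅ ℤ^1 ⊕ ℤ/4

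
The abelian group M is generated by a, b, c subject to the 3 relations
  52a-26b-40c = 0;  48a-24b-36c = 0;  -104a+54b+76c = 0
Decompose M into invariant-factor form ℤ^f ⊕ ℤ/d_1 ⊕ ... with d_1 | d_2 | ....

rank_ℚ(R)=3; free=3−3=0
SNF(R) diag = [2, 4, 12] → torsion [2, 4, 12]

Answer: M ≅ ℤ/2 ⊕ ℤ/4 ⊕ ℤ/12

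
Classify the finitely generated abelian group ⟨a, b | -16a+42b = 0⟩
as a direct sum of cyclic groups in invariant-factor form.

Answer: M ≅ ℤ^1 ⊕ ℤ/2

Derivation:
rank_ℚ(R)=1; free=2−1=1
SNF(R) diag = [2] → torsion [2]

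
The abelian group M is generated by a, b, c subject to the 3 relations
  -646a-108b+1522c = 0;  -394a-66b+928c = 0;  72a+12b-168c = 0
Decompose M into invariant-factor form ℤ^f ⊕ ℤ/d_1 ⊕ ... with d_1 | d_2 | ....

rank_ℚ(R)=3; free=3−3=0
SNF(R) diag = [2, 6, 12] → torsion [2, 6, 12]

Answer: M ≅ ℤ/2 ⊕ ℤ/6 ⊕ ℤ/12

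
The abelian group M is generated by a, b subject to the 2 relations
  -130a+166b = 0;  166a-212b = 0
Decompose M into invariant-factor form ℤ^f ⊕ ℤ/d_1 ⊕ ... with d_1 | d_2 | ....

Answer: M ≅ ℤ/2 ⊕ ℤ/2

Derivation:
rank_ℚ(R)=2; free=2−2=0
SNF(R) diag = [2, 2] → torsion [2, 2]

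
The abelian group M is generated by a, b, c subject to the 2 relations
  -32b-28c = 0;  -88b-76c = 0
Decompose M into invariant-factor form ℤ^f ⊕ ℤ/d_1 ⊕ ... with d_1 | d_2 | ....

Answer: M ≅ ℤ^1 ⊕ ℤ/4 ⊕ ℤ/8

Derivation:
rank_ℚ(R)=2; free=3−2=1
SNF(R) diag = [4, 8] → torsion [4, 8]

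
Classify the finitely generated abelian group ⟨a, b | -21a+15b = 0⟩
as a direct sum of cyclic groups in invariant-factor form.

rank_ℚ(R)=1; free=2−1=1
SNF(R) diag = [3] → torsion [3]

Answer: M ≅ ℤ^1 ⊕ ℤ/3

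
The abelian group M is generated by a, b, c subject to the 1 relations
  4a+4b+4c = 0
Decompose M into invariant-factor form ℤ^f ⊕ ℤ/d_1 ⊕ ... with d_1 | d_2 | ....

rank_ℚ(R)=1; free=3−1=2
SNF(R) diag = [4] → torsion [4]

Answer: M ≅ ℤ^2 ⊕ ℤ/4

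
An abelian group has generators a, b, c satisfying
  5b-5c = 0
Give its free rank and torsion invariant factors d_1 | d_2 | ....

Answer: M ≅ ℤ^2 ⊕ ℤ/5

Derivation:
rank_ℚ(R)=1; free=3−1=2
SNF(R) diag = [5] → torsion [5]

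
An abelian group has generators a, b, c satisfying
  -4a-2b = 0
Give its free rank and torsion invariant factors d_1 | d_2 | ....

Answer: M ≅ ℤ^2 ⊕ ℤ/2

Derivation:
rank_ℚ(R)=1; free=3−1=2
SNF(R) diag = [2] → torsion [2]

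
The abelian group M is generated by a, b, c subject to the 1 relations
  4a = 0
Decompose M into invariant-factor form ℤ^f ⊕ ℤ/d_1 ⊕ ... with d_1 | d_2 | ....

Answer: M ≅ ℤ^2 ⊕ ℤ/4

Derivation:
rank_ℚ(R)=1; free=3−1=2
SNF(R) diag = [4] → torsion [4]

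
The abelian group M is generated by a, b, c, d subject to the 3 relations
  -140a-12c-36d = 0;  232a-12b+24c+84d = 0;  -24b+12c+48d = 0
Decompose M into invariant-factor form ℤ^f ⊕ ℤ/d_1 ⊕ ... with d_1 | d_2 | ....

rank_ℚ(R)=3; free=4−3=1
SNF(R) diag = [4, 12, 12] → torsion [4, 12, 12]

Answer: M ≅ ℤ^1 ⊕ ℤ/4 ⊕ ℤ/12 ⊕ ℤ/12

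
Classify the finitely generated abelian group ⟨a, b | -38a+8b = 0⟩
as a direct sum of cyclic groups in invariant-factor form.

rank_ℚ(R)=1; free=2−1=1
SNF(R) diag = [2] → torsion [2]

Answer: M ≅ ℤ^1 ⊕ ℤ/2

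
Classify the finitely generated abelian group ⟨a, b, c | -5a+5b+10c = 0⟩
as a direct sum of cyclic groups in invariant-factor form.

Answer: M ≅ ℤ^2 ⊕ ℤ/5

Derivation:
rank_ℚ(R)=1; free=3−1=2
SNF(R) diag = [5] → torsion [5]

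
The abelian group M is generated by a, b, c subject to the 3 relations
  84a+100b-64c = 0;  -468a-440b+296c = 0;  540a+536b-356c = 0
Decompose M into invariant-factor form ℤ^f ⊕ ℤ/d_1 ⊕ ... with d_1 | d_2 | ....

Answer: M ≅ ℤ/4 ⊕ ℤ/12 ⊕ ℤ/36

Derivation:
rank_ℚ(R)=3; free=3−3=0
SNF(R) diag = [4, 12, 36] → torsion [4, 12, 36]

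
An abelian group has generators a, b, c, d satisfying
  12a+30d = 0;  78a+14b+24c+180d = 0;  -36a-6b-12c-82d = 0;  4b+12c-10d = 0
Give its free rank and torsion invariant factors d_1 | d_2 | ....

rank_ℚ(R)=4; free=4−4=0
SNF(R) diag = [2, 2, 6, 12] → torsion [2, 2, 6, 12]

Answer: M ≅ ℤ/2 ⊕ ℤ/2 ⊕ ℤ/6 ⊕ ℤ/12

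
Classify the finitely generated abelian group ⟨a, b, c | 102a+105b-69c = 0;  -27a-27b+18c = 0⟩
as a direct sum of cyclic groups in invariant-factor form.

Answer: M ≅ ℤ^1 ⊕ ℤ/3 ⊕ ℤ/9

Derivation:
rank_ℚ(R)=2; free=3−2=1
SNF(R) diag = [3, 9] → torsion [3, 9]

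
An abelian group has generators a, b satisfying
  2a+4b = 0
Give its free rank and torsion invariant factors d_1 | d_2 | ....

rank_ℚ(R)=1; free=2−1=1
SNF(R) diag = [2] → torsion [2]

Answer: M ≅ ℤ^1 ⊕ ℤ/2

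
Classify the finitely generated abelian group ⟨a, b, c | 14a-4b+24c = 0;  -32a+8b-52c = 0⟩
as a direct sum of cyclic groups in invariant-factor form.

rank_ℚ(R)=2; free=3−2=1
SNF(R) diag = [2, 4] → torsion [2, 4]

Answer: M ≅ ℤ^1 ⊕ ℤ/2 ⊕ ℤ/4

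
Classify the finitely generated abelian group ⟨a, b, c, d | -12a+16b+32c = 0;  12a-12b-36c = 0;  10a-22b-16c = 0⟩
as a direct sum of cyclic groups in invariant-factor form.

rank_ℚ(R)=3; free=4−3=1
SNF(R) diag = [2, 4, 12] → torsion [2, 4, 12]

Answer: M ≅ ℤ^1 ⊕ ℤ/2 ⊕ ℤ/4 ⊕ ℤ/12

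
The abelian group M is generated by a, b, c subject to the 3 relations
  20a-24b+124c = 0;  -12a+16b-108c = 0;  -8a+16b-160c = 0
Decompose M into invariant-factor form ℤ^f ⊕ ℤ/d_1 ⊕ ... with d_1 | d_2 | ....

Answer: M ≅ ℤ/4 ⊕ ℤ/8 ⊕ ℤ/24

Derivation:
rank_ℚ(R)=3; free=3−3=0
SNF(R) diag = [4, 8, 24] → torsion [4, 8, 24]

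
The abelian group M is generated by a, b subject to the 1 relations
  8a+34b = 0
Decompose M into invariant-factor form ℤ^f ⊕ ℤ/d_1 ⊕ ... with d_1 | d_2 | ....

Answer: M ≅ ℤ^1 ⊕ ℤ/2

Derivation:
rank_ℚ(R)=1; free=2−1=1
SNF(R) diag = [2] → torsion [2]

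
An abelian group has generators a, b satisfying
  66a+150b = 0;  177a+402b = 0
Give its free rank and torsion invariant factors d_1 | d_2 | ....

rank_ℚ(R)=2; free=2−2=0
SNF(R) diag = [3, 6] → torsion [3, 6]

Answer: M ≅ ℤ/3 ⊕ ℤ/6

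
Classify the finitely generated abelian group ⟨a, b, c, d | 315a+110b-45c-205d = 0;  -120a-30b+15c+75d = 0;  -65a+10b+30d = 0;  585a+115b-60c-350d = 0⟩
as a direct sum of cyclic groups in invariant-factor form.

rank_ℚ(R)=4; free=4−4=0
SNF(R) diag = [5, 5, 15, 30] → torsion [5, 5, 15, 30]

Answer: M ≅ ℤ/5 ⊕ ℤ/5 ⊕ ℤ/15 ⊕ ℤ/30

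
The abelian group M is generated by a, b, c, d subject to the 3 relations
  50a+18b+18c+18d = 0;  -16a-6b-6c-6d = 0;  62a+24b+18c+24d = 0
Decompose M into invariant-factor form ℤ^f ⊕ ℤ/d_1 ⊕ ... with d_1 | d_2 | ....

rank_ℚ(R)=3; free=4−3=1
SNF(R) diag = [2, 6, 6] → torsion [2, 6, 6]

Answer: M ≅ ℤ^1 ⊕ ℤ/2 ⊕ ℤ/6 ⊕ ℤ/6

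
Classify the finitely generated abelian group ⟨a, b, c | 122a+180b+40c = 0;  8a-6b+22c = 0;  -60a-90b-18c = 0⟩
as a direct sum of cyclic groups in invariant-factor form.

rank_ℚ(R)=3; free=3−3=0
SNF(R) diag = [2, 6, 12] → torsion [2, 6, 12]

Answer: M ≅ ℤ/2 ⊕ ℤ/6 ⊕ ℤ/12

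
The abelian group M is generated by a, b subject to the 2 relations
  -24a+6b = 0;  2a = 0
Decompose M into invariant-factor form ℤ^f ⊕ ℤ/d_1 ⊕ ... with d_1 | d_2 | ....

Answer: M ≅ ℤ/2 ⊕ ℤ/6

Derivation:
rank_ℚ(R)=2; free=2−2=0
SNF(R) diag = [2, 6] → torsion [2, 6]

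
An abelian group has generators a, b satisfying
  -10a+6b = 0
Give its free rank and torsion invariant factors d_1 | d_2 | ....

Answer: M ≅ ℤ^1 ⊕ ℤ/2

Derivation:
rank_ℚ(R)=1; free=2−1=1
SNF(R) diag = [2] → torsion [2]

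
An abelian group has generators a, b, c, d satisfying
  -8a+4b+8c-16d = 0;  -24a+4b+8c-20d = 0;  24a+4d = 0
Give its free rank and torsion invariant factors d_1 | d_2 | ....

rank_ℚ(R)=3; free=4−3=1
SNF(R) diag = [4, 4, 8] → torsion [4, 4, 8]

Answer: M ≅ ℤ^1 ⊕ ℤ/4 ⊕ ℤ/4 ⊕ ℤ/8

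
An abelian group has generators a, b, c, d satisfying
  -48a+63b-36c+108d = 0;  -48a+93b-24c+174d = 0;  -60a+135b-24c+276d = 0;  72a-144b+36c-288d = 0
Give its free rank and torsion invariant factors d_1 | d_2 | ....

rank_ℚ(R)=4; free=4−4=0
SNF(R) diag = [3, 6, 12, 36] → torsion [3, 6, 12, 36]

Answer: M ≅ ℤ/3 ⊕ ℤ/6 ⊕ ℤ/12 ⊕ ℤ/36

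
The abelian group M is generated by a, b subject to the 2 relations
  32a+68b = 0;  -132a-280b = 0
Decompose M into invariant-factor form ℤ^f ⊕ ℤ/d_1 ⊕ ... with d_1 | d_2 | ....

rank_ℚ(R)=2; free=2−2=0
SNF(R) diag = [4, 4] → torsion [4, 4]

Answer: M ≅ ℤ/4 ⊕ ℤ/4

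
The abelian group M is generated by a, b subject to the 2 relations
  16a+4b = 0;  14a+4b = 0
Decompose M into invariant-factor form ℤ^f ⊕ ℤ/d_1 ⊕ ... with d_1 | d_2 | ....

Answer: M ≅ ℤ/2 ⊕ ℤ/4

Derivation:
rank_ℚ(R)=2; free=2−2=0
SNF(R) diag = [2, 4] → torsion [2, 4]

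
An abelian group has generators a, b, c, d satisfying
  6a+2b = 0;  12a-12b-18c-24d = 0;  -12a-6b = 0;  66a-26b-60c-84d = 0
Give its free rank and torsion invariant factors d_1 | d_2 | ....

rank_ℚ(R)=4; free=4−4=0
SNF(R) diag = [2, 6, 6, 12] → torsion [2, 6, 6, 12]

Answer: M ≅ ℤ/2 ⊕ ℤ/6 ⊕ ℤ/6 ⊕ ℤ/12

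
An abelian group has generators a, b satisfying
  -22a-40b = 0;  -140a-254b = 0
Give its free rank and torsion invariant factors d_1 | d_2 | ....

rank_ℚ(R)=2; free=2−2=0
SNF(R) diag = [2, 6] → torsion [2, 6]

Answer: M ≅ ℤ/2 ⊕ ℤ/6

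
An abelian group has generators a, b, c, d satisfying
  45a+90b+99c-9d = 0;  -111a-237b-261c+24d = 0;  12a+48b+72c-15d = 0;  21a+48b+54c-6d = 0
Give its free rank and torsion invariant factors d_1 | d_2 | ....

rank_ℚ(R)=4; free=4−4=0
SNF(R) diag = [3, 9, 9, 27] → torsion [3, 9, 9, 27]

Answer: M ≅ ℤ/3 ⊕ ℤ/9 ⊕ ℤ/9 ⊕ ℤ/27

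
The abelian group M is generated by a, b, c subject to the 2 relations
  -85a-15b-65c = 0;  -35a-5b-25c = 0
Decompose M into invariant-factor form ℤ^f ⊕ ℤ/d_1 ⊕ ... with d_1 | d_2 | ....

Answer: M ≅ ℤ^1 ⊕ ℤ/5 ⊕ ℤ/10

Derivation:
rank_ℚ(R)=2; free=3−2=1
SNF(R) diag = [5, 10] → torsion [5, 10]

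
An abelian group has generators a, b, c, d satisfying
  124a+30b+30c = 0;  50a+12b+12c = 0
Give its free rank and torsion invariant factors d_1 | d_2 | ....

Answer: M ≅ ℤ^2 ⊕ ℤ/2 ⊕ ℤ/6

Derivation:
rank_ℚ(R)=2; free=4−2=2
SNF(R) diag = [2, 6] → torsion [2, 6]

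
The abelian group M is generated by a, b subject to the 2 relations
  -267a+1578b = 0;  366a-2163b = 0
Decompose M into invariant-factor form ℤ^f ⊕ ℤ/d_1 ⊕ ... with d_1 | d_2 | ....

Answer: M ≅ ℤ/3 ⊕ ℤ/9

Derivation:
rank_ℚ(R)=2; free=2−2=0
SNF(R) diag = [3, 9] → torsion [3, 9]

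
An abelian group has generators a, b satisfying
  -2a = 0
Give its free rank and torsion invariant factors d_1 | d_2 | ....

Answer: M ≅ ℤ^1 ⊕ ℤ/2

Derivation:
rank_ℚ(R)=1; free=2−1=1
SNF(R) diag = [2] → torsion [2]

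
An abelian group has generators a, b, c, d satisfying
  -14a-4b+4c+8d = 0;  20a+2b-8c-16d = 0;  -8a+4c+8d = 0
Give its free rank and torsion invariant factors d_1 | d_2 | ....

Answer: M ≅ ℤ^1 ⊕ ℤ/2 ⊕ ℤ/2 ⊕ ℤ/4

Derivation:
rank_ℚ(R)=3; free=4−3=1
SNF(R) diag = [2, 2, 4] → torsion [2, 2, 4]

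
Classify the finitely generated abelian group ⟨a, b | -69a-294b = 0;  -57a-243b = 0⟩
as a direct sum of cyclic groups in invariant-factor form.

Answer: M ≅ ℤ/3 ⊕ ℤ/3

Derivation:
rank_ℚ(R)=2; free=2−2=0
SNF(R) diag = [3, 3] → torsion [3, 3]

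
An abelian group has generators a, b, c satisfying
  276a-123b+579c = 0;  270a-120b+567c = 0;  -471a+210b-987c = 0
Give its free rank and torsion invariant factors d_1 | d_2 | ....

Answer: M ≅ ℤ/3 ⊕ ℤ/3 ⊕ ℤ/9

Derivation:
rank_ℚ(R)=3; free=3−3=0
SNF(R) diag = [3, 3, 9] → torsion [3, 3, 9]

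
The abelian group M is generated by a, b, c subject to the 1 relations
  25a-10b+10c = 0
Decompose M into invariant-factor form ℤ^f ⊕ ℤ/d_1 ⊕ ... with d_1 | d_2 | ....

rank_ℚ(R)=1; free=3−1=2
SNF(R) diag = [5] → torsion [5]

Answer: M ≅ ℤ^2 ⊕ ℤ/5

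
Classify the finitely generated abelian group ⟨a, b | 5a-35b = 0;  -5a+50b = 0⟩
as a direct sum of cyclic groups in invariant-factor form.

rank_ℚ(R)=2; free=2−2=0
SNF(R) diag = [5, 15] → torsion [5, 15]

Answer: M ≅ ℤ/5 ⊕ ℤ/15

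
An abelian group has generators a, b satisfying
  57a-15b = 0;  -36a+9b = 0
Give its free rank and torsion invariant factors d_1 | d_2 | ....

rank_ℚ(R)=2; free=2−2=0
SNF(R) diag = [3, 9] → torsion [3, 9]

Answer: M ≅ ℤ/3 ⊕ ℤ/9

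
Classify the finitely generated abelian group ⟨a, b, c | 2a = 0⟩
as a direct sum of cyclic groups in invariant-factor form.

Answer: M ≅ ℤ^2 ⊕ ℤ/2

Derivation:
rank_ℚ(R)=1; free=3−1=2
SNF(R) diag = [2] → torsion [2]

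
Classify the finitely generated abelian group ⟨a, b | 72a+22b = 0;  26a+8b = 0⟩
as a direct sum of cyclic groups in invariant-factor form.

Answer: M ≅ ℤ/2 ⊕ ℤ/2

Derivation:
rank_ℚ(R)=2; free=2−2=0
SNF(R) diag = [2, 2] → torsion [2, 2]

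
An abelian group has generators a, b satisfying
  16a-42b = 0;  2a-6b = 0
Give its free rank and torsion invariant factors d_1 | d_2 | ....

Answer: M ≅ ℤ/2 ⊕ ℤ/6

Derivation:
rank_ℚ(R)=2; free=2−2=0
SNF(R) diag = [2, 6] → torsion [2, 6]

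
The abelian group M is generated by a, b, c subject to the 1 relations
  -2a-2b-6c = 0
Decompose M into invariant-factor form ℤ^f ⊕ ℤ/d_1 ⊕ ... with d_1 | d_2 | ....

Answer: M ≅ ℤ^2 ⊕ ℤ/2

Derivation:
rank_ℚ(R)=1; free=3−1=2
SNF(R) diag = [2] → torsion [2]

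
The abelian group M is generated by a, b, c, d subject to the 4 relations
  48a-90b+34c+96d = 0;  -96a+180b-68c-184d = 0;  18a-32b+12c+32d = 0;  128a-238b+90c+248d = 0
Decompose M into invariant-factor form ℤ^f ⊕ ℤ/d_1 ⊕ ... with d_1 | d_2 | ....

rank_ℚ(R)=4; free=4−4=0
SNF(R) diag = [2, 2, 4, 8] → torsion [2, 2, 4, 8]

Answer: M ≅ ℤ/2 ⊕ ℤ/2 ⊕ ℤ/4 ⊕ ℤ/8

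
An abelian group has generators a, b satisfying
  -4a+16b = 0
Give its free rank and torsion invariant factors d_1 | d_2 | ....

rank_ℚ(R)=1; free=2−1=1
SNF(R) diag = [4] → torsion [4]

Answer: M ≅ ℤ^1 ⊕ ℤ/4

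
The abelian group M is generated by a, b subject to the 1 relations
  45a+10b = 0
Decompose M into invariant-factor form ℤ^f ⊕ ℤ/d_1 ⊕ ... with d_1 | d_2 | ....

Answer: M ≅ ℤ^1 ⊕ ℤ/5

Derivation:
rank_ℚ(R)=1; free=2−1=1
SNF(R) diag = [5] → torsion [5]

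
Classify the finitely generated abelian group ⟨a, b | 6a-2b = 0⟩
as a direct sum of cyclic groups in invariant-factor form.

Answer: M ≅ ℤ^1 ⊕ ℤ/2

Derivation:
rank_ℚ(R)=1; free=2−1=1
SNF(R) diag = [2] → torsion [2]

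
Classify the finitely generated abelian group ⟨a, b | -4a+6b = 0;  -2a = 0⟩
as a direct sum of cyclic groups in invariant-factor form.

Answer: M ≅ ℤ/2 ⊕ ℤ/6

Derivation:
rank_ℚ(R)=2; free=2−2=0
SNF(R) diag = [2, 6] → torsion [2, 6]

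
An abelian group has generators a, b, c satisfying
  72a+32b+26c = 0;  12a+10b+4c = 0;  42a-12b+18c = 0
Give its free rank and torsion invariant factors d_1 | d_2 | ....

rank_ℚ(R)=3; free=3−3=0
SNF(R) diag = [2, 6, 18] → torsion [2, 6, 18]

Answer: M ≅ ℤ/2 ⊕ ℤ/6 ⊕ ℤ/18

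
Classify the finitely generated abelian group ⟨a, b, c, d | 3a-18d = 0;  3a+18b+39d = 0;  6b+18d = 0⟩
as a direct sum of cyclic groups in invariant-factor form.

rank_ℚ(R)=3; free=4−3=1
SNF(R) diag = [3, 3, 6] → torsion [3, 3, 6]

Answer: M ≅ ℤ^1 ⊕ ℤ/3 ⊕ ℤ/3 ⊕ ℤ/6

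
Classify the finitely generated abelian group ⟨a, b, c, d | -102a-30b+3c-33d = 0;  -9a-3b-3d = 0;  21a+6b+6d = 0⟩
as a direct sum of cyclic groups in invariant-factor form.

Answer: M ≅ ℤ^1 ⊕ ℤ/3 ⊕ ℤ/3 ⊕ ℤ/3

Derivation:
rank_ℚ(R)=3; free=4−3=1
SNF(R) diag = [3, 3, 3] → torsion [3, 3, 3]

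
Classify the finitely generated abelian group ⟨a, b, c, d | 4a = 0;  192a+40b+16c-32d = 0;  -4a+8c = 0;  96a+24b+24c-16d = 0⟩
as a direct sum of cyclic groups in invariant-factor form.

Answer: M ≅ ℤ/4 ⊕ ℤ/8 ⊕ ℤ/8 ⊕ ℤ/16

Derivation:
rank_ℚ(R)=4; free=4−4=0
SNF(R) diag = [4, 8, 8, 16] → torsion [4, 8, 8, 16]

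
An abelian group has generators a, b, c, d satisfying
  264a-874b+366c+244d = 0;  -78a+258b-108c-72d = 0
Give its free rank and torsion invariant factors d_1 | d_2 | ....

rank_ℚ(R)=2; free=4−2=2
SNF(R) diag = [2, 6] → torsion [2, 6]

Answer: M ≅ ℤ^2 ⊕ ℤ/2 ⊕ ℤ/6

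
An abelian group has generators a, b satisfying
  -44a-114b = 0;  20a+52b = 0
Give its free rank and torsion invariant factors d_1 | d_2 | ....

rank_ℚ(R)=2; free=2−2=0
SNF(R) diag = [2, 4] → torsion [2, 4]

Answer: M ≅ ℤ/2 ⊕ ℤ/4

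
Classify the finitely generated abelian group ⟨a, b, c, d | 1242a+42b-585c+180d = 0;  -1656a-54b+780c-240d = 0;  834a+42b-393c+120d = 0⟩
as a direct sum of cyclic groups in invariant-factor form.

Answer: M ≅ ℤ^1 ⊕ ℤ/3 ⊕ ℤ/6 ⊕ ℤ/12

Derivation:
rank_ℚ(R)=3; free=4−3=1
SNF(R) diag = [3, 6, 12] → torsion [3, 6, 12]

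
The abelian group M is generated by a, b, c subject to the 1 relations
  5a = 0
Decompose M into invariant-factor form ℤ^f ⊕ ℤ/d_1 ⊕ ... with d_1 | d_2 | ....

Answer: M ≅ ℤ^2 ⊕ ℤ/5

Derivation:
rank_ℚ(R)=1; free=3−1=2
SNF(R) diag = [5] → torsion [5]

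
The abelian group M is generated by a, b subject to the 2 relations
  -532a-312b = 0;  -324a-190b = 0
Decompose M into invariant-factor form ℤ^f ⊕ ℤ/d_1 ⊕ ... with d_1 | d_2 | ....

rank_ℚ(R)=2; free=2−2=0
SNF(R) diag = [2, 4] → torsion [2, 4]

Answer: M ≅ ℤ/2 ⊕ ℤ/4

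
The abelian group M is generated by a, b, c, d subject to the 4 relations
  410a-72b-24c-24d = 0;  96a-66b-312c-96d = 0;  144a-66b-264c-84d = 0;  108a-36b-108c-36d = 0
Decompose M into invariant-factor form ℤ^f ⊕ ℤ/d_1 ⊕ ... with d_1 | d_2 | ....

rank_ℚ(R)=4; free=4−4=0
SNF(R) diag = [2, 6, 12, 36] → torsion [2, 6, 12, 36]

Answer: M ≅ ℤ/2 ⊕ ℤ/6 ⊕ ℤ/12 ⊕ ℤ/36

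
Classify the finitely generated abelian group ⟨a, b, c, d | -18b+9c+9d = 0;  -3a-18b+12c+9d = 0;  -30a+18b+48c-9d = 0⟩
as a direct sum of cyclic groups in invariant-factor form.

Answer: M ≅ ℤ^1 ⊕ ℤ/3 ⊕ ℤ/9 ⊕ ℤ/27

Derivation:
rank_ℚ(R)=3; free=4−3=1
SNF(R) diag = [3, 9, 27] → torsion [3, 9, 27]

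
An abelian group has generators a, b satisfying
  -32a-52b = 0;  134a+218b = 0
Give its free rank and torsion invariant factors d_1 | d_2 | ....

Answer: M ≅ ℤ/2 ⊕ ℤ/4

Derivation:
rank_ℚ(R)=2; free=2−2=0
SNF(R) diag = [2, 4] → torsion [2, 4]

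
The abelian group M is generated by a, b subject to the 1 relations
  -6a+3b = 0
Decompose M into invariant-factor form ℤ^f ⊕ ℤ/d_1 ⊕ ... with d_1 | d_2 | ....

rank_ℚ(R)=1; free=2−1=1
SNF(R) diag = [3] → torsion [3]

Answer: M ≅ ℤ^1 ⊕ ℤ/3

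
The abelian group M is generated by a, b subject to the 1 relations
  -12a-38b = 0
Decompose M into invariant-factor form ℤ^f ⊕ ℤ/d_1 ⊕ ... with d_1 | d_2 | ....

rank_ℚ(R)=1; free=2−1=1
SNF(R) diag = [2] → torsion [2]

Answer: M ≅ ℤ^1 ⊕ ℤ/2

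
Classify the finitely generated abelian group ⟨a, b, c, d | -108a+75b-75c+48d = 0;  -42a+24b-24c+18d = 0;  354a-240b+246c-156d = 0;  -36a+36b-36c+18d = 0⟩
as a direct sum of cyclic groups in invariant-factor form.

rank_ℚ(R)=4; free=4−4=0
SNF(R) diag = [3, 6, 6, 18] → torsion [3, 6, 6, 18]

Answer: M ≅ ℤ/3 ⊕ ℤ/6 ⊕ ℤ/6 ⊕ ℤ/18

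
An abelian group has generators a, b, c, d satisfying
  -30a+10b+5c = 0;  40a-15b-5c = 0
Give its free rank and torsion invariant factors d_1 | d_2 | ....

Answer: M ≅ ℤ^2 ⊕ ℤ/5 ⊕ ℤ/5

Derivation:
rank_ℚ(R)=2; free=4−2=2
SNF(R) diag = [5, 5] → torsion [5, 5]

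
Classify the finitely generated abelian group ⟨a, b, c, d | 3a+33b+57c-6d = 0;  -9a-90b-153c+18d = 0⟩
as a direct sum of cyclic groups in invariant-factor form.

Answer: M ≅ ℤ^2 ⊕ ℤ/3 ⊕ ℤ/9

Derivation:
rank_ℚ(R)=2; free=4−2=2
SNF(R) diag = [3, 9] → torsion [3, 9]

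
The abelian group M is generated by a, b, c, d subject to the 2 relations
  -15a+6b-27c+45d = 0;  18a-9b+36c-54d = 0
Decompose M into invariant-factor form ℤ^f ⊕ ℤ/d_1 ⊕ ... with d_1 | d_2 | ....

Answer: M ≅ ℤ^2 ⊕ ℤ/3 ⊕ ℤ/9

Derivation:
rank_ℚ(R)=2; free=4−2=2
SNF(R) diag = [3, 9] → torsion [3, 9]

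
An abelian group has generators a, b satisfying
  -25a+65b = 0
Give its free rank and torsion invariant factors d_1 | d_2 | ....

rank_ℚ(R)=1; free=2−1=1
SNF(R) diag = [5] → torsion [5]

Answer: M ≅ ℤ^1 ⊕ ℤ/5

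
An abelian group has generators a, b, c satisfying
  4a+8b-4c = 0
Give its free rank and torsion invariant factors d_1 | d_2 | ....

rank_ℚ(R)=1; free=3−1=2
SNF(R) diag = [4] → torsion [4]

Answer: M ≅ ℤ^2 ⊕ ℤ/4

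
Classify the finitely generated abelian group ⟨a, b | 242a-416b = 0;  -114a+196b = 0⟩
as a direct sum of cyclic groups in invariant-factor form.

Answer: M ≅ ℤ/2 ⊕ ℤ/4

Derivation:
rank_ℚ(R)=2; free=2−2=0
SNF(R) diag = [2, 4] → torsion [2, 4]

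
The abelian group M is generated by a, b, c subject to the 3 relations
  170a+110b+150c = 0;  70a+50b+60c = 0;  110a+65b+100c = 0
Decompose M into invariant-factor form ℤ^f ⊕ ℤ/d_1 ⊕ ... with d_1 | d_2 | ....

Answer: M ≅ ℤ/5 ⊕ ℤ/10 ⊕ ℤ/10

Derivation:
rank_ℚ(R)=3; free=3−3=0
SNF(R) diag = [5, 10, 10] → torsion [5, 10, 10]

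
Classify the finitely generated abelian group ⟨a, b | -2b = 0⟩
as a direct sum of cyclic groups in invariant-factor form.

Answer: M ≅ ℤ^1 ⊕ ℤ/2

Derivation:
rank_ℚ(R)=1; free=2−1=1
SNF(R) diag = [2] → torsion [2]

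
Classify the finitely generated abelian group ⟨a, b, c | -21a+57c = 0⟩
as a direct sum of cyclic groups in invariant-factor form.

Answer: M ≅ ℤ^2 ⊕ ℤ/3

Derivation:
rank_ℚ(R)=1; free=3−1=2
SNF(R) diag = [3] → torsion [3]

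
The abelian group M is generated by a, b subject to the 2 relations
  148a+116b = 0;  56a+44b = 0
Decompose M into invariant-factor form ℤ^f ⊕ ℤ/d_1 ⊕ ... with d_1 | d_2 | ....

rank_ℚ(R)=2; free=2−2=0
SNF(R) diag = [4, 4] → torsion [4, 4]

Answer: M ≅ ℤ/4 ⊕ ℤ/4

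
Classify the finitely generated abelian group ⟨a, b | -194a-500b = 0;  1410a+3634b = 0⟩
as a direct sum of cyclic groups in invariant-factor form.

rank_ℚ(R)=2; free=2−2=0
SNF(R) diag = [2, 2] → torsion [2, 2]

Answer: M ≅ ℤ/2 ⊕ ℤ/2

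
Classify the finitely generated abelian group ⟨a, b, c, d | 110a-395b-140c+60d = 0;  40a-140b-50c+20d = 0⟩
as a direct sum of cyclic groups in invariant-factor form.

rank_ℚ(R)=2; free=4−2=2
SNF(R) diag = [5, 10] → torsion [5, 10]

Answer: M ≅ ℤ^2 ⊕ ℤ/5 ⊕ ℤ/10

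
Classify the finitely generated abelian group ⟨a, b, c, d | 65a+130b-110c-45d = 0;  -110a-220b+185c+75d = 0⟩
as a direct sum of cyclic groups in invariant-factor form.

Answer: M ≅ ℤ^2 ⊕ ℤ/5 ⊕ ℤ/15

Derivation:
rank_ℚ(R)=2; free=4−2=2
SNF(R) diag = [5, 15] → torsion [5, 15]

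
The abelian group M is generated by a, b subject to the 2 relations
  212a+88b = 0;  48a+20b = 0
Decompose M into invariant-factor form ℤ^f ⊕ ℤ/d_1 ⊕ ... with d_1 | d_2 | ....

Answer: M ≅ ℤ/4 ⊕ ℤ/4

Derivation:
rank_ℚ(R)=2; free=2−2=0
SNF(R) diag = [4, 4] → torsion [4, 4]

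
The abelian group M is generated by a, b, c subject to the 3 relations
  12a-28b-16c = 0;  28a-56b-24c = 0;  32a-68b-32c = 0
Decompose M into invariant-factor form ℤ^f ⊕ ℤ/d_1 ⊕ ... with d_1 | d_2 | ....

Answer: M ≅ ℤ/4 ⊕ ℤ/4 ⊕ ℤ/8

Derivation:
rank_ℚ(R)=3; free=3−3=0
SNF(R) diag = [4, 4, 8] → torsion [4, 4, 8]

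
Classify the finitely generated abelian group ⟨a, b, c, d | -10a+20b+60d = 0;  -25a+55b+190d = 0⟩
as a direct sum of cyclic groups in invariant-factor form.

Answer: M ≅ ℤ^2 ⊕ ℤ/5 ⊕ ℤ/10

Derivation:
rank_ℚ(R)=2; free=4−2=2
SNF(R) diag = [5, 10] → torsion [5, 10]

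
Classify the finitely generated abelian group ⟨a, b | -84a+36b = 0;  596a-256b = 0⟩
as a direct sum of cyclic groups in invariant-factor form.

rank_ℚ(R)=2; free=2−2=0
SNF(R) diag = [4, 12] → torsion [4, 12]

Answer: M ≅ ℤ/4 ⊕ ℤ/12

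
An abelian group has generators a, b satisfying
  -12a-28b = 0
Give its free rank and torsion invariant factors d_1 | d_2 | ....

rank_ℚ(R)=1; free=2−1=1
SNF(R) diag = [4] → torsion [4]

Answer: M ≅ ℤ^1 ⊕ ℤ/4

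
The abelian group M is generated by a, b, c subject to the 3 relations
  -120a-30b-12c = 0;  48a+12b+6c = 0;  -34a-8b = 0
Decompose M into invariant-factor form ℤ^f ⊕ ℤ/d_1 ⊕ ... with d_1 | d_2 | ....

Answer: M ≅ ℤ/2 ⊕ ℤ/6 ⊕ ℤ/6

Derivation:
rank_ℚ(R)=3; free=3−3=0
SNF(R) diag = [2, 6, 6] → torsion [2, 6, 6]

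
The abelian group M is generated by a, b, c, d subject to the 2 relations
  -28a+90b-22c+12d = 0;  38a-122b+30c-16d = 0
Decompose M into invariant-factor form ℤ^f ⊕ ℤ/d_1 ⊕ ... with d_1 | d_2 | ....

Answer: M ≅ ℤ^2 ⊕ ℤ/2 ⊕ ℤ/2

Derivation:
rank_ℚ(R)=2; free=4−2=2
SNF(R) diag = [2, 2] → torsion [2, 2]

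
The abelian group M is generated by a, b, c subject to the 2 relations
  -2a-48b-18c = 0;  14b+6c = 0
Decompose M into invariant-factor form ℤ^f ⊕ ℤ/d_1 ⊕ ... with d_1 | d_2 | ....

rank_ℚ(R)=2; free=3−2=1
SNF(R) diag = [2, 2] → torsion [2, 2]

Answer: M ≅ ℤ^1 ⊕ ℤ/2 ⊕ ℤ/2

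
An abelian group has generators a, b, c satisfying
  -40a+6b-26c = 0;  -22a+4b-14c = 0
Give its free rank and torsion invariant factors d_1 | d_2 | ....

Answer: M ≅ ℤ^1 ⊕ ℤ/2 ⊕ ℤ/2

Derivation:
rank_ℚ(R)=2; free=3−2=1
SNF(R) diag = [2, 2] → torsion [2, 2]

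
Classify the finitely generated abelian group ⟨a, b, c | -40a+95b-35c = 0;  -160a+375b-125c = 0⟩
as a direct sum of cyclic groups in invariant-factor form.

rank_ℚ(R)=2; free=3−2=1
SNF(R) diag = [5, 10] → torsion [5, 10]

Answer: M ≅ ℤ^1 ⊕ ℤ/5 ⊕ ℤ/10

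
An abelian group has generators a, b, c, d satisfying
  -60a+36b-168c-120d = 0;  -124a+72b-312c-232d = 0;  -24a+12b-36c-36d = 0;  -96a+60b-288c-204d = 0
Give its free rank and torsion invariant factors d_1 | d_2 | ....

Answer: M ≅ ℤ/4 ⊕ ℤ/12 ⊕ ℤ/12 ⊕ ℤ/12

Derivation:
rank_ℚ(R)=4; free=4−4=0
SNF(R) diag = [4, 12, 12, 12] → torsion [4, 12, 12, 12]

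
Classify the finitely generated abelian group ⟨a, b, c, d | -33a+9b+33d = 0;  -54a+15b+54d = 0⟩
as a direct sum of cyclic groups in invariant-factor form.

rank_ℚ(R)=2; free=4−2=2
SNF(R) diag = [3, 3] → torsion [3, 3]

Answer: M ≅ ℤ^2 ⊕ ℤ/3 ⊕ ℤ/3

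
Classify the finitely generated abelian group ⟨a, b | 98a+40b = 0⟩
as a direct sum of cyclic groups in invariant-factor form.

rank_ℚ(R)=1; free=2−1=1
SNF(R) diag = [2] → torsion [2]

Answer: M ≅ ℤ^1 ⊕ ℤ/2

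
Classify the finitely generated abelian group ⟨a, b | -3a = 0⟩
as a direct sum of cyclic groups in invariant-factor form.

rank_ℚ(R)=1; free=2−1=1
SNF(R) diag = [3] → torsion [3]

Answer: M ≅ ℤ^1 ⊕ ℤ/3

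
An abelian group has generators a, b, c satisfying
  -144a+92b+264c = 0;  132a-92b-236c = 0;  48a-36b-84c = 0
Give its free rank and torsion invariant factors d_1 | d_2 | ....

Answer: M ≅ ℤ/4 ⊕ ℤ/4 ⊕ ℤ/12

Derivation:
rank_ℚ(R)=3; free=3−3=0
SNF(R) diag = [4, 4, 12] → torsion [4, 4, 12]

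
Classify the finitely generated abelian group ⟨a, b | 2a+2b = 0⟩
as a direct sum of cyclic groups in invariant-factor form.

Answer: M ≅ ℤ^1 ⊕ ℤ/2

Derivation:
rank_ℚ(R)=1; free=2−1=1
SNF(R) diag = [2] → torsion [2]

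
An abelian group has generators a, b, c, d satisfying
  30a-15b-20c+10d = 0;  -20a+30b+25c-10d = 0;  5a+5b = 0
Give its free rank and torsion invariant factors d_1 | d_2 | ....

rank_ℚ(R)=3; free=4−3=1
SNF(R) diag = [5, 5, 5] → torsion [5, 5, 5]

Answer: M ≅ ℤ^1 ⊕ ℤ/5 ⊕ ℤ/5 ⊕ ℤ/5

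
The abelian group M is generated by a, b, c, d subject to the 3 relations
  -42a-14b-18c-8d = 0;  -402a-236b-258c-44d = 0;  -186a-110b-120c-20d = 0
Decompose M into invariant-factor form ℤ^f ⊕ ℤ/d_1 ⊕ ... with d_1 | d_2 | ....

Answer: M ≅ ℤ^1 ⊕ ℤ/2 ⊕ ℤ/6 ⊕ ℤ/18

Derivation:
rank_ℚ(R)=3; free=4−3=1
SNF(R) diag = [2, 6, 18] → torsion [2, 6, 18]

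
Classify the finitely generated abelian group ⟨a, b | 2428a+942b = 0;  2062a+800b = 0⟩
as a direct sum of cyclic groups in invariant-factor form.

Answer: M ≅ ℤ/2 ⊕ ℤ/2

Derivation:
rank_ℚ(R)=2; free=2−2=0
SNF(R) diag = [2, 2] → torsion [2, 2]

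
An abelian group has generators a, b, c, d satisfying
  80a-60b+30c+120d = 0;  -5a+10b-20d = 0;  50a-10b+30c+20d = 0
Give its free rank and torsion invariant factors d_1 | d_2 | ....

rank_ℚ(R)=3; free=4−3=1
SNF(R) diag = [5, 10, 30] → torsion [5, 10, 30]

Answer: M ≅ ℤ^1 ⊕ ℤ/5 ⊕ ℤ/10 ⊕ ℤ/30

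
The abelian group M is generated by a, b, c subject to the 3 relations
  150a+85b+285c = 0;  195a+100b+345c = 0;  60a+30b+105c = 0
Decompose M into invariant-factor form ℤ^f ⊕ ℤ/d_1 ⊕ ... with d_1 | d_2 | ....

Answer: M ≅ ℤ/5 ⊕ ℤ/15 ⊕ ℤ/15

Derivation:
rank_ℚ(R)=3; free=3−3=0
SNF(R) diag = [5, 15, 15] → torsion [5, 15, 15]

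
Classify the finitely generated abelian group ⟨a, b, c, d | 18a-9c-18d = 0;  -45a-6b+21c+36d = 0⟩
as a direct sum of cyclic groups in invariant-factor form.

rank_ℚ(R)=2; free=4−2=2
SNF(R) diag = [3, 9] → torsion [3, 9]

Answer: M ≅ ℤ^2 ⊕ ℤ/3 ⊕ ℤ/9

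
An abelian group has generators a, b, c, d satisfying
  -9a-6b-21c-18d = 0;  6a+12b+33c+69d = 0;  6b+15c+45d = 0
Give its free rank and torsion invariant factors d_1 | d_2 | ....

Answer: M ≅ ℤ^1 ⊕ ℤ/3 ⊕ ℤ/3 ⊕ ℤ/6

Derivation:
rank_ℚ(R)=3; free=4−3=1
SNF(R) diag = [3, 3, 6] → torsion [3, 3, 6]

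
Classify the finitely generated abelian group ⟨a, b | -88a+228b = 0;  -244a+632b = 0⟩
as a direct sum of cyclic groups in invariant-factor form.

Answer: M ≅ ℤ/4 ⊕ ℤ/4

Derivation:
rank_ℚ(R)=2; free=2−2=0
SNF(R) diag = [4, 4] → torsion [4, 4]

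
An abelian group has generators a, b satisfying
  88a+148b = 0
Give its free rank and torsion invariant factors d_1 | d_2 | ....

Answer: M ≅ ℤ^1 ⊕ ℤ/4

Derivation:
rank_ℚ(R)=1; free=2−1=1
SNF(R) diag = [4] → torsion [4]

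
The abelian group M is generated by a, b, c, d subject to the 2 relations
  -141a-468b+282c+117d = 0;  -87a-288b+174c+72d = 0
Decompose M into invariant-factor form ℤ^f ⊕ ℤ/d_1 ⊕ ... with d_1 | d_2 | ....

rank_ℚ(R)=2; free=4−2=2
SNF(R) diag = [3, 9] → torsion [3, 9]

Answer: M ≅ ℤ^2 ⊕ ℤ/3 ⊕ ℤ/9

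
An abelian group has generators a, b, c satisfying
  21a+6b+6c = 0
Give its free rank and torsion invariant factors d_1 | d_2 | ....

rank_ℚ(R)=1; free=3−1=2
SNF(R) diag = [3] → torsion [3]

Answer: M ≅ ℤ^2 ⊕ ℤ/3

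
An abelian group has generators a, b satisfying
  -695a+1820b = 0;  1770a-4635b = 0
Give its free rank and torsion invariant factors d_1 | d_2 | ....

Answer: M ≅ ℤ/5 ⊕ ℤ/15

Derivation:
rank_ℚ(R)=2; free=2−2=0
SNF(R) diag = [5, 15] → torsion [5, 15]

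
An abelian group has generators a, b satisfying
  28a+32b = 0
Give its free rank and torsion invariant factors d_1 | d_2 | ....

rank_ℚ(R)=1; free=2−1=1
SNF(R) diag = [4] → torsion [4]

Answer: M ≅ ℤ^1 ⊕ ℤ/4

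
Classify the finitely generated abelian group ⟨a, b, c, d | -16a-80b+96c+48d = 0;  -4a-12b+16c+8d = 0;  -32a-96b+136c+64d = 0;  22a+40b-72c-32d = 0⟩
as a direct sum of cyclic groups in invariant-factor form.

Answer: M ≅ ℤ/2 ⊕ ℤ/4 ⊕ ℤ/8 ⊕ ℤ/16

Derivation:
rank_ℚ(R)=4; free=4−4=0
SNF(R) diag = [2, 4, 8, 16] → torsion [2, 4, 8, 16]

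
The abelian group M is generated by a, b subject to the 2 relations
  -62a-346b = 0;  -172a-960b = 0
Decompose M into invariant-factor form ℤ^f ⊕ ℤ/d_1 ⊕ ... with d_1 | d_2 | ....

Answer: M ≅ ℤ/2 ⊕ ℤ/4

Derivation:
rank_ℚ(R)=2; free=2−2=0
SNF(R) diag = [2, 4] → torsion [2, 4]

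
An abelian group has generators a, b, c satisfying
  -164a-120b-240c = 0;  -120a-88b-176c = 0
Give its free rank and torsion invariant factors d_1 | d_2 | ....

rank_ℚ(R)=2; free=3−2=1
SNF(R) diag = [4, 8] → torsion [4, 8]

Answer: M ≅ ℤ^1 ⊕ ℤ/4 ⊕ ℤ/8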